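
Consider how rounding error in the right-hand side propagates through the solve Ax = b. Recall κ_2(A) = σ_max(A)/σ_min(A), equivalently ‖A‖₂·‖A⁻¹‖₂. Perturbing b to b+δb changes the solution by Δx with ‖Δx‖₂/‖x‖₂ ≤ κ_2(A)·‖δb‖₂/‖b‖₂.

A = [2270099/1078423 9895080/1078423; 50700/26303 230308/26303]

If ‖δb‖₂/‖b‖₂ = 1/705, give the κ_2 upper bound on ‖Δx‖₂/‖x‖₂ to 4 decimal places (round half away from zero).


AᵀA = [11265568561/1382872969 50048991720/1382872969; 50048991720/1382872969 222444508624/1382872969]; tr = 139030385/822649, det = 456976/822649
eigenvalues of AᵀA: λ = (tr ± √(tr²−4·det))/2 = 169, 2704/822649
so κ_2 = √(169 / (2704/822649)) = 226.7500
perturbation bound = 226.7500·1/705 = 0.3216

0.3216


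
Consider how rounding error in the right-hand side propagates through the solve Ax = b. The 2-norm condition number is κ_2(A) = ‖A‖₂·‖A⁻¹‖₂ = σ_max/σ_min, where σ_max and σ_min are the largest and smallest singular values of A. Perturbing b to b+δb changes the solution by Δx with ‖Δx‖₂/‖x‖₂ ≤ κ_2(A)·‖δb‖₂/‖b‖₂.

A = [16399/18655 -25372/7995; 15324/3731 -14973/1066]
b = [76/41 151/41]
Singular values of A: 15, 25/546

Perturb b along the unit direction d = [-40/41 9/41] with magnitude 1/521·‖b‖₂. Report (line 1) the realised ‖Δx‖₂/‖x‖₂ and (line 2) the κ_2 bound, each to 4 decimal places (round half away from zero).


largest singular value 15, smallest 25/546
condition number: 15 ÷ (25/546) = 327.6000
bound on ‖Δx‖/‖x‖: κ·ε = 327.6000·1/521 = 0.6288
solve Ax = b  →  x = [-20.8917 -6.3712]
‖b‖₂ = 4.1231 and ‖x‖₂ = 21.8416
δb = ε·‖b‖·d = [-0.0077 0.0017]; solving A·Δx = δb gives ‖Δx‖ = 0.1728
realised ‖Δx‖/‖x‖ = 0.0079
realised/bound (from unrounded values) ≈ 0.0126

0.0079
0.6288


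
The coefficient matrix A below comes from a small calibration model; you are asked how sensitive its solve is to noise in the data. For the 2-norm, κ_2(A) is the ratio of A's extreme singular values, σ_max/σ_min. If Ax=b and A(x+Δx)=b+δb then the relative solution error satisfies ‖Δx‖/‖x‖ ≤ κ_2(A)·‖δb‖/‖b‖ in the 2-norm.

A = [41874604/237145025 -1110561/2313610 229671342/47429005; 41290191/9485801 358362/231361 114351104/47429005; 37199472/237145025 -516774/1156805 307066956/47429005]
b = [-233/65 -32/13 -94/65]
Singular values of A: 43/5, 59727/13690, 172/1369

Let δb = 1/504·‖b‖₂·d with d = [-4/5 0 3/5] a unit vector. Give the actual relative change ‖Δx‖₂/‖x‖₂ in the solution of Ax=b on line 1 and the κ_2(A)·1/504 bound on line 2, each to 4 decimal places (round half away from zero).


from the listed singular values, σ₁ = 43/5, σ_n = 172/1369
κ = σ_max/σ_min = (43/5)/(172/1369) = 68.4500
worst-case relative error ≤ 68.4500 × 1/504 = 0.1358
solve Ax = b  →  x = [-6.2817 14.6059 0.9366]
‖b‖ = 4.5826, ‖x‖ = 15.9270
with δb = [-0.0073 0.0000 0.0055], A·Δx = δb → ‖Δx‖ = 0.0724
realised ‖Δx‖/‖x‖ = 0.0045
realised/bound (from unrounded values) ≈ 0.0335

0.0045
0.1358


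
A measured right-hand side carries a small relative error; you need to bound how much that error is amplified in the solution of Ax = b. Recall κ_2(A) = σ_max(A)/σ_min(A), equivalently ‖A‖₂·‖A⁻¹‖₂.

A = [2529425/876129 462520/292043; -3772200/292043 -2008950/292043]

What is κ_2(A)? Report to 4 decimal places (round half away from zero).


377.1000

AᵀA = [79990140625/456634161 14220341000/152211387; 14220341000/152211387 2528140900/50737129]; tr = 355513525/1580049, det = 62500/175561
char-poly roots: 225 and 2500/1580049
κ = σ_max/σ_min = 15/(50/1257) = 377.1000


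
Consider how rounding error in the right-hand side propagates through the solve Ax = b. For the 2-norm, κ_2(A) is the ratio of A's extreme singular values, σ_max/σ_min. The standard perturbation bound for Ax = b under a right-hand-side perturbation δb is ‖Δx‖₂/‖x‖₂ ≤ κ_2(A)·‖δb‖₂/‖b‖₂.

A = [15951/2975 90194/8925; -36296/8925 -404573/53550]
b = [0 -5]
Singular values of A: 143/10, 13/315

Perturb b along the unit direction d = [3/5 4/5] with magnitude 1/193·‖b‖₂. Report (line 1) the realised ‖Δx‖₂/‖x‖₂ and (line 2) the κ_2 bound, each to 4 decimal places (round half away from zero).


0.0065
1.7953

σ_max = 143/10, σ_min = 13/315
κ_2(A) = (143/10) / (13/315) = 346.5000
bound on ‖Δx‖/‖x‖: κ·ε = 346.5000·1/193 = 1.7953
solve Ax = b  →  x = [85.6191 -45.4258]
‖b‖ = 5.0000, ‖x‖ = 96.9233
re-solving with b+δb shifts x by Δx of norm 0.6277
realised ‖Δx‖/‖x‖ = 0.0065
so the bound overstates the realised error by a factor of ≈ 277.2006 (computed from the unrounded values)


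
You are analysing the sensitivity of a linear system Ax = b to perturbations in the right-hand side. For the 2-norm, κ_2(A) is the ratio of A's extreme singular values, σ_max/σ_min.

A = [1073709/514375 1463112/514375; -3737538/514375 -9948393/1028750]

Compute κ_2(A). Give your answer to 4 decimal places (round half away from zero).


329.2000

form AᵀA = [24195266109/423330625 32259527937/423330625; 32259527937/423330625 172053296289/1693322500] with trace 10753374429/67732900 and determinant 15752961/67732900
λ_max, λ_min = (10753374429/67732900 ± √115630793635342608441/4587745742410000)/2 = 3969/25, 3969/2709316
κ = σ_max/σ_min = (63/5)/(63/1646) = 329.2000


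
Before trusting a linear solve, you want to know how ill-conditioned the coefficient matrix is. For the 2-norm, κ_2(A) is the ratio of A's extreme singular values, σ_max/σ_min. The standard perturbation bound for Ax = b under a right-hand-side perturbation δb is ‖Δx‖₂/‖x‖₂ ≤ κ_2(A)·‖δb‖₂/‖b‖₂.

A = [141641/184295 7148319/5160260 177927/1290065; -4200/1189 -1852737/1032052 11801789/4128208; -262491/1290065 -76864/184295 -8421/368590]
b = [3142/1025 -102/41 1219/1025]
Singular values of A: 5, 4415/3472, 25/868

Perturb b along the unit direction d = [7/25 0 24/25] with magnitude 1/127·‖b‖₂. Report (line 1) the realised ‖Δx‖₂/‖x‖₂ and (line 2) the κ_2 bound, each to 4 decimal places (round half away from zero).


from the listed singular values, σ₁ = 5, σ_n = 25/868
κ_2(A) = 5 / (25/868) = 173.6000
κ_2(A)·‖δb‖/‖b‖ = 1.3669
solve Ax = b  →  x = [48.3241 -28.6640 40.8400]
‖b‖₂ = 4.1231 and ‖x‖₂ = 69.4604
δb = ε·‖b‖·d = [0.0091 0.0000 0.0312]; solving A·Δx = δb gives ‖Δx‖ = 1.1272
realised ‖Δx‖/‖x‖ = 0.0162
tightness: 0.0162 against a bound of 1.3669 (unrounded ratio ≈ 0.0119)

0.0162
1.3669


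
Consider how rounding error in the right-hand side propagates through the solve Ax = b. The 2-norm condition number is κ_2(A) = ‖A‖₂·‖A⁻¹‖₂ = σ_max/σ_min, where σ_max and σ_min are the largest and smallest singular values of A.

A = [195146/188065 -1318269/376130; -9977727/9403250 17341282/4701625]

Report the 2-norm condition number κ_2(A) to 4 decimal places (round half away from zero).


259.4000

M = AᵀA = [231581378569/105138062500 -198460703952/26284515625; -198460703952/26284515625 2721790687681/105138062500]. tr(M)=2362697653/84110450, det(M)=7890481/672883600
eigenvalues of AᵀA: λ = (tr ± √(tr²−4·det))/2 = 2809/100, 2809/6728836
σ_max=√(2809/100)=(53/10), σ_min=√(2809/6728836)=(53/2594) → κ = 259.4000


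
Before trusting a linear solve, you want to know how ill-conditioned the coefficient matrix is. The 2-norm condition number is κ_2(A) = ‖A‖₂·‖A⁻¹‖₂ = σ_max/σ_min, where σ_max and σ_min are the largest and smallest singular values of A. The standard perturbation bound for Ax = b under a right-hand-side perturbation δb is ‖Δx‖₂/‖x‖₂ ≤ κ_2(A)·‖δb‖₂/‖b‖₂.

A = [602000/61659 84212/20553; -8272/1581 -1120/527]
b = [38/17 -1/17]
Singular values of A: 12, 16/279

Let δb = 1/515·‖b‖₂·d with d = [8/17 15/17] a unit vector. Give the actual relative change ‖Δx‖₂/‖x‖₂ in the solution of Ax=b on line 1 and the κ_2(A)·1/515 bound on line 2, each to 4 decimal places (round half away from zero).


0.0043
0.4063

σ_max = 12, σ_min = 16/279
κ_2(A) = 12 / (16/279) = 209.2500
worst-case relative error ≤ 209.2500 × 1/515 = 0.4063
solve Ax = b  →  x = [-6.5529 16.1603]
‖b‖ = 2.2361, ‖x‖ = 17.4383
re-solving with b+δb shifts x by Δx of norm 0.0757
dividing the unrounded norms, ‖Δx‖/‖x‖ = 0.0043
so the bound overstates the realised error by a factor of ≈ 93.5837 (computed from the unrounded values)


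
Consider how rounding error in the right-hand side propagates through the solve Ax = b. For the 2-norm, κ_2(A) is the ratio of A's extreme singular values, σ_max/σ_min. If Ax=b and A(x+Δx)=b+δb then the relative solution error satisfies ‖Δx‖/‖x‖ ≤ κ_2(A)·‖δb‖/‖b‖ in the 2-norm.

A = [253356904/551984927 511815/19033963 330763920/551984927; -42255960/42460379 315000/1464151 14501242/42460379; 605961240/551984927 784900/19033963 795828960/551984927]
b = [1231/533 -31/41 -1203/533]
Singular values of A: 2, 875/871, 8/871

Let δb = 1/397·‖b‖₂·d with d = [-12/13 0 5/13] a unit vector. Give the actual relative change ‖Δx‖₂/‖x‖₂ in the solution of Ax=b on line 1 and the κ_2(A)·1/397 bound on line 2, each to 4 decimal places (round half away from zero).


largest singular value 2, smallest 8/871
κ_2(A) = 2 / (8/871) = 217.7500
worst-case relative error ≤ 217.7500 × 1/397 = 0.5485
solve Ax = b  →  x = [52.2778 318.4400 -50.4788]
2-norm of b is 3.3166; of x, 326.6269
re-solving with b+δb shifts x by Δx of norm 0.9096
realised ‖Δx‖/‖x‖ = 0.0028
so the bound overstates the realised error by a factor of ≈ 196.9634 (computed from the unrounded values)

0.0028
0.5485


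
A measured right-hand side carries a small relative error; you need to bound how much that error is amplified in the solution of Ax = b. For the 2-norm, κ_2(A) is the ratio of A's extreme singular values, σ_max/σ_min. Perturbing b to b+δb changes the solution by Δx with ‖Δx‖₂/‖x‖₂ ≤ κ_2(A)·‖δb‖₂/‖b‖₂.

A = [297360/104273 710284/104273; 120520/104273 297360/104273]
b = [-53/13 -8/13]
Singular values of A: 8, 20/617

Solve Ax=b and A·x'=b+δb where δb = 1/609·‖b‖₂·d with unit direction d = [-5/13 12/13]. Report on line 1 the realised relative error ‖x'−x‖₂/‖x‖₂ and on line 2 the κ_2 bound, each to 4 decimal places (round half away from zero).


largest singular value 8, smallest 20/617
κ = σ_max/σ_min = 8/(20/617) = 246.8000
bound on ‖Δx‖/‖x‖: κ·ε = 246.8000·1/609 = 0.4053
solve Ax = b  →  x = [-28.6692 11.4038]
‖b‖ = 4.1231, ‖x‖ = 30.8541
re-solving with b+δb shifts x by Δx of norm 0.2089
realised ‖Δx‖/‖x‖ = 0.0068
so the bound overstates the realised error by a factor of ≈ 59.8657 (computed from the unrounded values)

0.0068
0.4053


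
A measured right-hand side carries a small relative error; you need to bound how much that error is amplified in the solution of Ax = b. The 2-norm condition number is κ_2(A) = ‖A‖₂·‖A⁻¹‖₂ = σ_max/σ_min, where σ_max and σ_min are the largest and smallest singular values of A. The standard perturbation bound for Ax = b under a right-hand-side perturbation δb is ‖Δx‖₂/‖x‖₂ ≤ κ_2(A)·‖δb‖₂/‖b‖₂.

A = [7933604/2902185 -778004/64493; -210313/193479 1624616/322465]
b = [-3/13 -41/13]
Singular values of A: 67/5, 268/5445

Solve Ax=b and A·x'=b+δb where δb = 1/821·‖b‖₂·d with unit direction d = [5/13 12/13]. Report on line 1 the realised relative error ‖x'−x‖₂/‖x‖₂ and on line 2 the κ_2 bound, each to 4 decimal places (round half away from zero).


0.0013
0.3316

σ_max = 67/5, σ_min = 268/5445
κ = σ_max/σ_min = (67/5)/(268/5445) = 272.2500
κ_2(A)·‖δb‖/‖b‖ = 0.3316
solve Ax = b  →  x = [-59.4485 -13.4524]
‖b‖₂ = 3.1623 and ‖x‖₂ = 60.9515
re-solving with b+δb shifts x by Δx of norm 0.0783
relative error = 0.0013
so the bound overstates the realised error by a factor of ≈ 258.2792 (computed from the unrounded values)


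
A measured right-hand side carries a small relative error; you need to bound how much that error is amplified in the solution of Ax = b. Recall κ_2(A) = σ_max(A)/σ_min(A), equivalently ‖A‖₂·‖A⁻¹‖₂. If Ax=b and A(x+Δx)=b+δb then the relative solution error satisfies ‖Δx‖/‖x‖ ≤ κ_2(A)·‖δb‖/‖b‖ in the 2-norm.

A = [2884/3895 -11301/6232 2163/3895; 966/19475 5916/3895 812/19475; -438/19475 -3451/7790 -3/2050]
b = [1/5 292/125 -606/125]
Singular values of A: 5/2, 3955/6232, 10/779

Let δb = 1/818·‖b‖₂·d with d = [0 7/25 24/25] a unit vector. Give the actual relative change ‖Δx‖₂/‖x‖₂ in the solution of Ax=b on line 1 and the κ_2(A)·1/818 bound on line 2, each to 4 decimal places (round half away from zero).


largest singular value 5/2, smallest 10/779
condition number: (5/2) ÷ (10/779) = 194.7500
κ_2(A)·‖δb‖/‖b‖ = 0.2381
solve Ax = b  →  x = [190.4113 2.0916 -246.6915]
‖b‖ = 5.3852, ‖x‖ = 311.6369
with δb = [0.0000 0.0018 0.0063], A·Δx = δb → ‖Δx‖ = 0.5128
relative error = 0.0016
so the bound overstates the realised error by a factor of ≈ 144.6738 (computed from the unrounded values)

0.0016
0.2381


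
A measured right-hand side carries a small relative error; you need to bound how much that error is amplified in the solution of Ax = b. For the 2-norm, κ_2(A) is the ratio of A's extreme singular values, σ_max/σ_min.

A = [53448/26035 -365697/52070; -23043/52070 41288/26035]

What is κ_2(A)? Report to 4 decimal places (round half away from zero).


AᵀA = [1422693/322580 -1219344/80645; -1219344/80645 16722557/322580]; tr = 1814525/32258, det = 5625/258064
eigenvalues of AᵀA: λ = (tr ± √(tr²−4·det))/2 = 225/4, 25/64516
so κ_2 = √((225/4) / (25/64516)) = 381.0000

381.0000


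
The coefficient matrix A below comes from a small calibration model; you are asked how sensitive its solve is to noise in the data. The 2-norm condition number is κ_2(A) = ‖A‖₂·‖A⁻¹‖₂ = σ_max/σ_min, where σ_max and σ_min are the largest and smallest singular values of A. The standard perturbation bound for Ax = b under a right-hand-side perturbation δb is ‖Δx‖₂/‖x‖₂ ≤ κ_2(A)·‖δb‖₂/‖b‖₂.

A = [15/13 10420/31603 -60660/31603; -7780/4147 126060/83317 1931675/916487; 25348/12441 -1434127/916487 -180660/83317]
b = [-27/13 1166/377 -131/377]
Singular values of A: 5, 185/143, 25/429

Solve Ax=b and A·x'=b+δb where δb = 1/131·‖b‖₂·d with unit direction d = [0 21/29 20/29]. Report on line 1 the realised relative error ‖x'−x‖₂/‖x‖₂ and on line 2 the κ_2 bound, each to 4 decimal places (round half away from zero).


largest singular value 5, smallest 25/429
κ = σ_max/σ_min = 5/(25/429) = 85.8000
κ_2(A)·‖δb‖/‖b‖ = 0.6550
solve Ax = b  →  x = [27.0960 9.2342 18.9567]
2-norm of b is 3.7417; of x, 34.3339
δb = ε·‖b‖·d = [0.0000 0.0207 0.0197]; solving A·Δx = δb gives ‖Δx‖ = 0.4901
realised ‖Δx‖/‖x‖ = 0.0143
tightness: 0.0143 against a bound of 0.6550 (unrounded ratio ≈ 0.0218)

0.0143
0.6550


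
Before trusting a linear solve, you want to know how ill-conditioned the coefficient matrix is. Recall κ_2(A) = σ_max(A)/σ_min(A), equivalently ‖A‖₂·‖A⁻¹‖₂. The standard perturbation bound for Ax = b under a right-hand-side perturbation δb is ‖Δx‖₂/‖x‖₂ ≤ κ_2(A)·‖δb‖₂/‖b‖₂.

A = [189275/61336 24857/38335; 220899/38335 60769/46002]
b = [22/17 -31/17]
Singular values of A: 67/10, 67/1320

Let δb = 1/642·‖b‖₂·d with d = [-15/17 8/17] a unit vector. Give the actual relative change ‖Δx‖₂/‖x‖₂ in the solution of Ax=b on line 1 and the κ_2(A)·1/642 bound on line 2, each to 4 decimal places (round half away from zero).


σ_max = 67/10, σ_min = 67/1320
κ_2(A) = (67/10) / (67/1320) = 132.0000
worst-case relative error ≤ 132.0000 × 1/642 = 0.2056
solve Ax = b  →  x = [8.5038 -38.4747]
‖b‖ = 2.2361, ‖x‖ = 39.4033
Δx = A⁻¹·δb where δb = 1/642·2.2361·d; ‖Δx‖ = 0.0686
dividing the unrounded norms, ‖Δx‖/‖x‖ = 0.0017
so the bound overstates the realised error by a factor of ≈ 118.0652 (computed from the unrounded values)

0.0017
0.2056


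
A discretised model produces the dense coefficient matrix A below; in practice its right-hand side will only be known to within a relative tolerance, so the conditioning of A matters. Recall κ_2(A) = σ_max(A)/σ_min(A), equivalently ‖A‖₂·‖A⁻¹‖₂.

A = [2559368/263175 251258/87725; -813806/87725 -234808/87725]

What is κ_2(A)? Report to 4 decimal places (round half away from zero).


form AᵀA = [14876202628/82355625 1446285568/27451875; 1446285568/27451875 140624708/9150625] with trace 25826920/131769 and determinant 38416/131769
eigenvalues of AᵀA: λ = (tr ± √(tr²−4·det))/2 = 196, 196/131769
κ = σ_max/σ_min = 14/(14/363) = 363.0000

363.0000


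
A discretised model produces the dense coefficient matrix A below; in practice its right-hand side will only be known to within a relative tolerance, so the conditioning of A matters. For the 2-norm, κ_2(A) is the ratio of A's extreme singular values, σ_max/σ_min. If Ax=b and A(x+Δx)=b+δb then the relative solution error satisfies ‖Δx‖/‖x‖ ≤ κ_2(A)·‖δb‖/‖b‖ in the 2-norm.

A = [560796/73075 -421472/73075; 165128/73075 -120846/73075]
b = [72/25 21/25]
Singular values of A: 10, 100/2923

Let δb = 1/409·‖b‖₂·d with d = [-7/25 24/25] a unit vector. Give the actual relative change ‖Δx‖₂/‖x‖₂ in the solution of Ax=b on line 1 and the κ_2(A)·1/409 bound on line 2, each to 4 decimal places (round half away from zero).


0.7147
0.7147

σ_max = 10, σ_min = 100/2923
κ = σ_max/σ_min = 10/(100/2923) = 292.3000
κ_2(A)·‖δb‖/‖b‖ = 0.7147
solve Ax = b  →  x = [0.2400 -0.1800]
‖b‖₂ = 3.0000 and ‖x‖₂ = 0.3000
Δx = A⁻¹·δb where δb = 1/409·3.0000·d; ‖Δx‖ = 0.2144
relative error = 0.7147
realised/bound = 1 exactly: the bound is attained for this b and d


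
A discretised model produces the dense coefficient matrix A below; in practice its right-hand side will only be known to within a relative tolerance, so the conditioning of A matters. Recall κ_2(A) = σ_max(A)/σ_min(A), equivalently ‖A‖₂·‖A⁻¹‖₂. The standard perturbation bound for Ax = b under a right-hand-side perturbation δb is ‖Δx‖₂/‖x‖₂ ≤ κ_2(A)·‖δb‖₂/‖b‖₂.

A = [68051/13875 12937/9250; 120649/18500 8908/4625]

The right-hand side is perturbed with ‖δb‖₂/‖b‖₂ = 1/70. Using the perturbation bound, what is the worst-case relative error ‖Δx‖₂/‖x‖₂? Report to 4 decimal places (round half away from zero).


3.1714

form AᵀA = [8204025937/123210000 99699509/5133750; 99699509/5133750 19391033/3422500] with trace 14243365/197136 and determinant 83521/788544
char-poly roots: 289/4 and 289/197136
so κ_2 = √((289/4) / (289/197136)) = 222.0000
perturbation bound = 222.0000·1/70 = 3.1714


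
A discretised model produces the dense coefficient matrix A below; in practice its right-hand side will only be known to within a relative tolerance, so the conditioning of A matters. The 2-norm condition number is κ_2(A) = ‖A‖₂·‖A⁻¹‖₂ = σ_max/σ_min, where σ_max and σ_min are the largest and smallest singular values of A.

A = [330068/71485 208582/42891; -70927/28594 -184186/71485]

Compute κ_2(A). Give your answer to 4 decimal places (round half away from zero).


348.0000

form AᵀA = [1943064089/70728100 306027281/10609215; 306027281/10609215 4820005576/159138225] with trace 8743781/151380 and determinant 130321/4730625
char-poly roots: 1444/25 and 361/756900
κ = σ_max/σ_min = (38/5)/(19/870) = 348.0000


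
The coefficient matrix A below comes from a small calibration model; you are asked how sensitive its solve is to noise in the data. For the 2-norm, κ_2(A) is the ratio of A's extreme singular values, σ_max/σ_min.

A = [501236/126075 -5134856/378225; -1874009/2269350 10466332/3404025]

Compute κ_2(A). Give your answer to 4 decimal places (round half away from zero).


AᵀA = [10102661357/612724500 -25970582918/459543375; -25970582918/459543375 267132723728/1378630125]; tr = 9275638777/44116164, det = 11316496/11029041
eigenvalues of AᵀA: λ = (tr ± √(tr²−4·det))/2 = 841/4, 53824/11029041
so κ_2 = √((841/4) / (53824/11029041)) = 207.5625

207.5625


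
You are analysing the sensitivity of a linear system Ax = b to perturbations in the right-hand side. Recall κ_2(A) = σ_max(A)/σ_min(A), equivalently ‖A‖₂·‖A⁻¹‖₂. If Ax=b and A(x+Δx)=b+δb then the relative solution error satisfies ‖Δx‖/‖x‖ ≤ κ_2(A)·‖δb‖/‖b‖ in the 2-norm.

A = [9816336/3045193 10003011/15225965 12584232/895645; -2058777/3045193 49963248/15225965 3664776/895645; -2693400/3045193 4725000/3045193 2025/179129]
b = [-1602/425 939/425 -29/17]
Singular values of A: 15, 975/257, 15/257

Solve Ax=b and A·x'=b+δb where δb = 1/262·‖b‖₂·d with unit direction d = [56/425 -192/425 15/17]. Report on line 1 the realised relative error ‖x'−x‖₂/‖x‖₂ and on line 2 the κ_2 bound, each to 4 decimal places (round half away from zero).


0.0060
0.9809

σ_max = 15, σ_min = 15/257
condition number: 15 ÷ (15/257) = 257.0000
κ_2(A)·‖δb‖/‖b‖ = 0.9809
solve Ax = b  →  x = [43.9599 24.0428 -11.4780]
2-norm of b is 4.6904; of x, 51.4031
with δb = [0.0024 -0.0081 0.0158], A·Δx = δb → ‖Δx‖ = 0.3067
realised ‖Δx‖/‖x‖ = 0.0060
tightness: 0.0060 against a bound of 0.9809 (unrounded ratio ≈ 0.0061)


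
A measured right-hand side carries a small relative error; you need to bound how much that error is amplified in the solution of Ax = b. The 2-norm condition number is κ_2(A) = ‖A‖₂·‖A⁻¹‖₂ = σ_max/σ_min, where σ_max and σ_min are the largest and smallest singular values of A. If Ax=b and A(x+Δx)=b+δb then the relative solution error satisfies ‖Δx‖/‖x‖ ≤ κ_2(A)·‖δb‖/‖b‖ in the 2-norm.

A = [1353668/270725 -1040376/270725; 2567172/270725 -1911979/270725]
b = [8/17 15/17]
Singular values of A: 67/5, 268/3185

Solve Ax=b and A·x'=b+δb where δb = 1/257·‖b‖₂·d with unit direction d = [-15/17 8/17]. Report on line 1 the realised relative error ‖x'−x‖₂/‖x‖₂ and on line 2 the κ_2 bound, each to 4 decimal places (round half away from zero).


σ_max = 67/5, σ_min = 268/3185
condition number: (67/5) ÷ (268/3185) = 159.2500
worst-case relative error ≤ 159.2500 × 1/257 = 0.6196
solve Ax = b  →  x = [0.0597 -0.0448]
‖b‖ = 1.0000, ‖x‖ = 0.0746
Δx = A⁻¹·δb where δb = 1/257·1.0000·d; ‖Δx‖ = 0.0462
realised ‖Δx‖/‖x‖ = 0.6196
realised/bound = 1 exactly: the bound is attained for this b and d

0.6196
0.6196


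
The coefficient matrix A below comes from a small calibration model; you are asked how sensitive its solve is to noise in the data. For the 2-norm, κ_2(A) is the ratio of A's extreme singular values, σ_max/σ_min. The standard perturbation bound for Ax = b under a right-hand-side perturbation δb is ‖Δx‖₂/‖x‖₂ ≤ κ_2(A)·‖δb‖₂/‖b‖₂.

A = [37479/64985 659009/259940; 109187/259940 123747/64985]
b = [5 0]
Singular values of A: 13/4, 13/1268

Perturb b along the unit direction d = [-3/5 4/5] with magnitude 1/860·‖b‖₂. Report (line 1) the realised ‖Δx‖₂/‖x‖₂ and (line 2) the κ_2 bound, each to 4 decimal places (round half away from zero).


0.0019
0.3686

from the listed singular values, σ₁ = 13/4, σ_n = 13/1268
κ_2(A) = (13/4) / (13/1268) = 317.0000
worst-case relative error ≤ 317.0000 × 1/860 = 0.3686
solve Ax = b  →  x = [285.7486 -63.0319]
2-norm of b is 5.0000; of x, 292.6180
with δb = [-0.0035 0.0047], A·Δx = δb → ‖Δx‖ = 0.5671
realised ‖Δx‖/‖x‖ = 0.0019
tightness: 0.0019 against a bound of 0.3686 (unrounded ratio ≈ 0.0053)


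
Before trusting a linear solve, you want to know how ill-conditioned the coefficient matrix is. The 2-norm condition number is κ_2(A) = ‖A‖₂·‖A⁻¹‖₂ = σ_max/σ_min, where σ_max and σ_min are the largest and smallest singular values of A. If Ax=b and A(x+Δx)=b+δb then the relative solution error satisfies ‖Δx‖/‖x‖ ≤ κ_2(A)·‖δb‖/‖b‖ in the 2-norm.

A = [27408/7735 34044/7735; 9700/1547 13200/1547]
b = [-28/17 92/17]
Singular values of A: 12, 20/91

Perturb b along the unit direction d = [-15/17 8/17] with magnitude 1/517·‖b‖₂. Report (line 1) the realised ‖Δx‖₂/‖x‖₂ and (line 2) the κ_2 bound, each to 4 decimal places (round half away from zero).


σ_max = 12, σ_min = 20/91
κ_2(A) = 12 / (20/91) = 54.6000
worst-case relative error ≤ 54.6000 × 1/517 = 0.1056
solve Ax = b  →  x = [-14.3600 11.1867]
‖b‖₂ = 5.6569 and ‖x‖₂ = 18.2031
δb = ε·‖b‖·d = [-0.0097 0.0051]; solving A·Δx = δb gives ‖Δx‖ = 0.0498
realised ‖Δx‖/‖x‖ = 0.0027
so the bound overstates the realised error by a factor of ≈ 38.6145 (computed from the unrounded values)

0.0027
0.1056


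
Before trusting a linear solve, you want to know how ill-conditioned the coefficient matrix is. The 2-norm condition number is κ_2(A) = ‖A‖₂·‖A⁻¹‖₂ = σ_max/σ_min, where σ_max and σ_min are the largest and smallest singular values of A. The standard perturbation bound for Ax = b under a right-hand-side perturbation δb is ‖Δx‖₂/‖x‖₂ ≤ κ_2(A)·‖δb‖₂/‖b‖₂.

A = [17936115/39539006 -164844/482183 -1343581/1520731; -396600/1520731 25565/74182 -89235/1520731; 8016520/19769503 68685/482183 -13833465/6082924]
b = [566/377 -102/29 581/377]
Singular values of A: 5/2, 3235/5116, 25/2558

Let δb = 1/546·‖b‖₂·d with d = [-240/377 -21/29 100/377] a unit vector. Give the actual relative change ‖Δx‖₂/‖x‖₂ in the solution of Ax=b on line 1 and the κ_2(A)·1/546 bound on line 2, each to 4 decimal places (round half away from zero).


0.0038
0.4685

largest singular value 5/2, smallest 25/2558
κ = σ_max/σ_min = (5/2)/(25/2558) = 255.8000
κ_2(A)·‖δb‖/‖b‖ = 0.4685
solve Ax = b  →  x = [162.6718 118.9885 35.7812]
‖b‖ = 4.1231, ‖x‖ = 204.6966
δb = ε·‖b‖·d = [-0.0048 -0.0055 0.0020]; solving A·Δx = δb gives ‖Δx‖ = 0.7727
realised ‖Δx‖/‖x‖ = 0.0038
tightness: 0.0038 against a bound of 0.4685 (unrounded ratio ≈ 0.0081)


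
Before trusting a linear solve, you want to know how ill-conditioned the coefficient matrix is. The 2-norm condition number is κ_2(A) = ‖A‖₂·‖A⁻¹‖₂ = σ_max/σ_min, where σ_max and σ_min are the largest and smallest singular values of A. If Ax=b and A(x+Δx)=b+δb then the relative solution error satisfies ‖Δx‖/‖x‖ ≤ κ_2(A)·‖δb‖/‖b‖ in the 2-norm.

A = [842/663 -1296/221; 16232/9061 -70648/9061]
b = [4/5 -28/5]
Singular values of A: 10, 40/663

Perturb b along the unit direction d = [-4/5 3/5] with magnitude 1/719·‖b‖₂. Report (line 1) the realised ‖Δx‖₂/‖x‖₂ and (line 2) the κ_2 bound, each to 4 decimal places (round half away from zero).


largest singular value 10, smallest 40/663
κ = σ_max/σ_min = 10/(40/663) = 165.7500
κ_2(A)·‖δb‖/‖b‖ = 0.2305
solve Ax = b  →  x = [-64.7707 -14.1634]
‖b‖₂ = 5.6569 and ‖x‖₂ = 66.3012
δb = ε·‖b‖·d = [-0.0063 0.0047]; solving A·Δx = δb gives ‖Δx‖ = 0.1304
realised ‖Δx‖/‖x‖ = 0.0020
so the bound overstates the realised error by a factor of ≈ 117.2051 (computed from the unrounded values)

0.0020
0.2305


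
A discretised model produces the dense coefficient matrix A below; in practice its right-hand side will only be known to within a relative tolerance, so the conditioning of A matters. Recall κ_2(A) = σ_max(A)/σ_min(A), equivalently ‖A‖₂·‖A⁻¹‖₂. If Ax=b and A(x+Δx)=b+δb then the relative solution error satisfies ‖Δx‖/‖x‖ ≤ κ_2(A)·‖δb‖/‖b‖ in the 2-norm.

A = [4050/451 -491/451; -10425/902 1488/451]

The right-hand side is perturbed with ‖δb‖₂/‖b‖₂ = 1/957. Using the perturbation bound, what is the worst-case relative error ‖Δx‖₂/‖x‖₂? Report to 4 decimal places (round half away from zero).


0.0138

form AᵀA = [174290625/813604 -9744750/203401; -9744750/203401 2455225/203401] with trace 109525/484 and determinant 140625/484
solving λ² − 109525/484·λ + 140625/484 = 0 gives λ = 225, 625/484
σ_max=√225=15, σ_min=√(625/484)=(25/22) → κ = 13.2000
bound on ‖Δx‖/‖x‖: κ·ε = 13.2000·1/957 = 0.0138


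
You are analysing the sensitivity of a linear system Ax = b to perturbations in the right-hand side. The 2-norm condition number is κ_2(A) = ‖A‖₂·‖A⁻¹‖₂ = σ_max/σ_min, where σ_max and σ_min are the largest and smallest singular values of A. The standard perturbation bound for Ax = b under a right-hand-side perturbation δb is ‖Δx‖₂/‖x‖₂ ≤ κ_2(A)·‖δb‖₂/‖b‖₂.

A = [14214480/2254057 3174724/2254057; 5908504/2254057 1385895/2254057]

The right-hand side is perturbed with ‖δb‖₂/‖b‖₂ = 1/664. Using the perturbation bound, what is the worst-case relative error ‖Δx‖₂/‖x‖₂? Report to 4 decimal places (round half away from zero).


form AᵀA = [1402141190464/30063745321 315477023400/30063745321; 315477023400/30063745321 71003416729/30063745321] with trace 876350153/17884441 and determinant 614656/17884441
eigenvalues of AᵀA: λ = (tr ± √(tr²−4·det))/2 = 49, 12544/17884441
so κ_2 = √(49 / (12544/17884441)) = 264.3125
κ_2(A)·‖δb‖/‖b‖ = 0.3981

0.3981


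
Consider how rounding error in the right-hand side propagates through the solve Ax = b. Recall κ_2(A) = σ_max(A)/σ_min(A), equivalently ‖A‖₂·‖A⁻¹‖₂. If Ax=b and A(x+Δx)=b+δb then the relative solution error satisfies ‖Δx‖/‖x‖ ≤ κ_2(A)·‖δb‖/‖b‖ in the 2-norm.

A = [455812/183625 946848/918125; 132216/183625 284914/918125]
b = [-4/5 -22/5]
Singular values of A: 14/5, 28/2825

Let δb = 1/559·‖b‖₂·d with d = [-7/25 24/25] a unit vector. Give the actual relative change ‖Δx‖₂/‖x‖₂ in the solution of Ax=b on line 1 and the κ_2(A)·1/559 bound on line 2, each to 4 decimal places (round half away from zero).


0.0020
0.5054

from the listed singular values, σ₁ = 14/5, σ_n = 28/2825
κ = σ_max/σ_min = (14/5)/(28/2825) = 282.5000
perturbation bound = 282.5000·1/559 = 0.5054
solve Ax = b  →  x = [154.5604 -372.8022]
2-norm of b is 4.4721; of x, 403.5721
δb = ε·‖b‖·d = [-0.0022 0.0077]; solving A·Δx = δb gives ‖Δx‖ = 0.8072
realised ‖Δx‖/‖x‖ = 0.0020
tightness: 0.0020 against a bound of 0.5054 (unrounded ratio ≈ 0.0040)


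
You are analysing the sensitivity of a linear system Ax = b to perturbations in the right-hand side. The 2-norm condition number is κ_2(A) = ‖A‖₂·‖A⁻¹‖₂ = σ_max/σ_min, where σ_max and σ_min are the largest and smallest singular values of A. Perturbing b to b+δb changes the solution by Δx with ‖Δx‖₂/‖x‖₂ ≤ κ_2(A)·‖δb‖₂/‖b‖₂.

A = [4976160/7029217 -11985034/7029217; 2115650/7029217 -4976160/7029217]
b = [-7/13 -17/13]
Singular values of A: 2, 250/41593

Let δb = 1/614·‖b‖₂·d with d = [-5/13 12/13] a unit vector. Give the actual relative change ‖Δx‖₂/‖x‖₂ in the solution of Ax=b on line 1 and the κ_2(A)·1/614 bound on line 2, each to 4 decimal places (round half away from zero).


0.0023
0.5419

σ_max = 2, σ_min = 250/41593
κ = σ_max/σ_min = 2/(250/41593) = 332.7440
κ_2(A)·‖δb‖/‖b‖ = 0.5419
solve Ax = b  →  x = [-153.7665 -63.5277]
2-norm of b is 1.4142; of x, 166.3728
Δx = A⁻¹·δb where δb = 1/614·1.4142·d; ‖Δx‖ = 0.3832
relative error = 0.0023
realised/bound (from unrounded values) ≈ 0.0043


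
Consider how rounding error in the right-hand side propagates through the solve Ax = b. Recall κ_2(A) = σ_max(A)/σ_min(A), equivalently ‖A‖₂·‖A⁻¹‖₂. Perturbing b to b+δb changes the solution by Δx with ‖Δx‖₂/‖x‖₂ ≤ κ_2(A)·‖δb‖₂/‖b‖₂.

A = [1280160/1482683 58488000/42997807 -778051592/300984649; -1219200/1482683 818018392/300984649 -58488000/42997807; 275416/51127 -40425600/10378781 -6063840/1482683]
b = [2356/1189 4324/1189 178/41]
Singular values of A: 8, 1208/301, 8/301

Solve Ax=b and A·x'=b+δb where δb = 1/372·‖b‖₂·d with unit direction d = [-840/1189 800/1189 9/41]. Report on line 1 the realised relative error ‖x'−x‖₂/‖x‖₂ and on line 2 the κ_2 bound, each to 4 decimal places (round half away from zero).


0.0081
0.8091

largest singular value 8, smallest 8/301
condition number: 8 ÷ (8/301) = 301.0000
perturbation bound = 301.0000·1/372 = 0.8091
solve Ax = b  →  x = [54.8362 36.2628 36.6307]
2-norm of b is 6.0000; of x, 75.2583
δb = ε·‖b‖·d = [-0.0114 0.0109 0.0035]; solving A·Δx = δb gives ‖Δx‖ = 0.6069
realised ‖Δx‖/‖x‖ = 0.0081
tightness: 0.0081 against a bound of 0.8091 (unrounded ratio ≈ 0.0100)


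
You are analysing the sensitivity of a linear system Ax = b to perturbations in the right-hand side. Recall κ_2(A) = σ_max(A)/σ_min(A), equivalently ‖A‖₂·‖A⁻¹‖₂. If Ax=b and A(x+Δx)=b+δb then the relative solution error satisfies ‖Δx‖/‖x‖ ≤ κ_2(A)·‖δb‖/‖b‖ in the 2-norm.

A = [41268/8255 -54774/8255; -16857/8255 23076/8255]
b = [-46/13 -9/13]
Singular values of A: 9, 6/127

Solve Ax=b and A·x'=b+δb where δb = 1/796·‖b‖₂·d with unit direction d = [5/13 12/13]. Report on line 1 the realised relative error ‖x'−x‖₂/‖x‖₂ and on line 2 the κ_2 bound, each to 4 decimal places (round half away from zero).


0.0023
0.2393

largest singular value 9, smallest 6/127
κ_2(A) = 9 / (6/127) = 190.5000
worst-case relative error ≤ 190.5000 × 1/796 = 0.2393
solve Ax = b  →  x = [-34.0667 -25.1333]
2-norm of b is 3.6056; of x, 42.3346
with δb = [0.0017 0.0042], A·Δx = δb → ‖Δx‖ = 0.0959
dividing the unrounded norms, ‖Δx‖/‖x‖ = 0.0023
realised/bound (from unrounded values) ≈ 0.0095


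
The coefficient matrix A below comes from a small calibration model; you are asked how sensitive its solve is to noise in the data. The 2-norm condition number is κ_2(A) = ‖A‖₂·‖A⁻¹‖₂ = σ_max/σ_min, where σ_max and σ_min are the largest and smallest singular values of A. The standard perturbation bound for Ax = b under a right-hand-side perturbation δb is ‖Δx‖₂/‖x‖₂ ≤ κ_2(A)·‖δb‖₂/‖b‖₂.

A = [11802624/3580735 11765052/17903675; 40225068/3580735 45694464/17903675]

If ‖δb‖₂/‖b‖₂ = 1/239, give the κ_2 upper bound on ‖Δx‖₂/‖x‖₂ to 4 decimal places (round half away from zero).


0.5847

AᵀA = [70294321155600/512866525609 15815371253760/512866525609; 15815371253760/512866525609 3562240782096/512866525609]; tr = 43936086816/305096089, det = 324000000/305096089
λ_max, λ_min = (43936086816/305096089 ± √1929984320171745017856/93083623523095921)/2 = 144, 2250000/305096089
κ = σ_max/σ_min = 12/(1500/17467) = 139.7360
bound on ‖Δx‖/‖x‖: κ·ε = 139.7360·1/239 = 0.5847


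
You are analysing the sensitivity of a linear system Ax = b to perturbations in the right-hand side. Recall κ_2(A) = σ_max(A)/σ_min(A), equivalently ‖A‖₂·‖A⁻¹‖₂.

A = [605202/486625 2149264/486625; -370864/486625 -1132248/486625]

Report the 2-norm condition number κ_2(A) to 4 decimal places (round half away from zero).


M = AᵀA = [69731428/32775625 238152096/32775625; 238152096/32775625 816791872/32775625]. tr(M)=35460932/1311025, det(M)=7311616/32775625
char-poly roots: 676/25 and 10816/1311025
so κ_2 = √((676/25) / (10816/1311025)) = 57.2500

57.2500


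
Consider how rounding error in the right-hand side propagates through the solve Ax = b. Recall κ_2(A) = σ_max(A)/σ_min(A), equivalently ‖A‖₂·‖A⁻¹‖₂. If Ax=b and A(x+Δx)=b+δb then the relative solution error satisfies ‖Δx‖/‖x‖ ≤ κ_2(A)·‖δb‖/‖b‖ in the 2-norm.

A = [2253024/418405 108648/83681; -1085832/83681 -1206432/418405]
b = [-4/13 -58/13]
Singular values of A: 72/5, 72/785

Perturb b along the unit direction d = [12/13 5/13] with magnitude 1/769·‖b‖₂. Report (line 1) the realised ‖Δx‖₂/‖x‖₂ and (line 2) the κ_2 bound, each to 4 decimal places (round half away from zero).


from the listed singular values, σ₁ = 72/5, σ_n = 72/785
κ_2(A) = (72/5) / (72/785) = 157.0000
bound on ‖Δx‖/‖x‖: κ·ε = 157.0000·1/769 = 0.2042
solve Ax = b  →  x = [5.0576 -21.2127]
2-norm of b is 4.4721; of x, 21.8073
with δb = [0.0054 0.0022], A·Δx = δb → ‖Δx‖ = 0.0634
realised ‖Δx‖/‖x‖ = 0.0029
realised/bound (from unrounded values) ≈ 0.0142

0.0029
0.2042


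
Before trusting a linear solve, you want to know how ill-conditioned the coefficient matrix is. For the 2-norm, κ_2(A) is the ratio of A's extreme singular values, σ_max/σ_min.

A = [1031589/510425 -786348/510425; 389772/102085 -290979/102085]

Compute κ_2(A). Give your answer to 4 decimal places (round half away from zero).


M = AᵀA = [16824329289/901500625 -12617905248/901500625; -12617905248/901500625 9463884561/901500625]. tr(M)=1051528554/36060025, det(M)=531441/36060025
λ_max, λ_min = (1051528554/36060025 ± √1105635644774346816/1300325403000625)/2 = 729/25, 729/1442401
so κ_2 = √((729/25) / (729/1442401)) = 240.2000

240.2000


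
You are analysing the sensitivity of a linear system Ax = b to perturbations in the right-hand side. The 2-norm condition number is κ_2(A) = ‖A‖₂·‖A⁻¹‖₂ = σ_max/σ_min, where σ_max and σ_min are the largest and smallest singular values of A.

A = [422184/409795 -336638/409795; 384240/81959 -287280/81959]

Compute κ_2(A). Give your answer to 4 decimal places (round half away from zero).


149.9250

M = AᵀA = [2301754176/99900025 -1726195632/99900025; -1726195632/99900025 1294806724/99900025]. tr(M)=143862436/3996001, det(M)=230400/3996001
solving λ² − 143862436/3996001·λ + 230400/3996001 = 0 gives λ = 36, 6400/3996001
κ = σ_max/σ_min = 6/(80/1999) = 149.9250


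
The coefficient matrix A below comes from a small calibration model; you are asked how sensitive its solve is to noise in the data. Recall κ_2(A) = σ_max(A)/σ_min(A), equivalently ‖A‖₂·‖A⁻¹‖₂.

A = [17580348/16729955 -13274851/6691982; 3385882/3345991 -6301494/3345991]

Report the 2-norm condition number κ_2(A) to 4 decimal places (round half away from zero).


form AᵀA = [708291984244/332807841025 -265599079254/66561568205; -265599079254/66561568205 398403062545/53249254564] with trace 44267282009/4606336900 and determinant 923521/1151584225
eigenvalues of AᵀA: λ = (tr ± √(tr²−4·det))/2 = 961/100, 3844/46063369
κ_2(A) = √(λ_max/λ_min) = √((961/100) / (3844/46063369)) = 339.3500

339.3500


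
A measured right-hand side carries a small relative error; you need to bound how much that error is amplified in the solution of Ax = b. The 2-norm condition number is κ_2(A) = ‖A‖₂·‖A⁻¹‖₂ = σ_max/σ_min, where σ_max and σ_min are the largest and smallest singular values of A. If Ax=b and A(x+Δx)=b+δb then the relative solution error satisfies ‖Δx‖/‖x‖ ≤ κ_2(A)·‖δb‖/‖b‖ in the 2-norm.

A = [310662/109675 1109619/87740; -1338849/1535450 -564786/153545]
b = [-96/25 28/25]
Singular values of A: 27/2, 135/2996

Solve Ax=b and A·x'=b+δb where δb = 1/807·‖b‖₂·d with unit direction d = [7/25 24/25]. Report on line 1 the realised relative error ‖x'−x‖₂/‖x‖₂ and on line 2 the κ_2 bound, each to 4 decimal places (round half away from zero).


0.3713
0.3713

from the listed singular values, σ₁ = 27/2, σ_n = 135/2996
κ_2(A) = (27/2) / (135/2996) = 299.6000
bound on ‖Δx‖/‖x‖: κ·ε = 299.6000·1/807 = 0.3713
solve Ax = b  →  x = [-0.0650 -0.2891]
‖b‖ = 4.0000, ‖x‖ = 0.2963
Δx = A⁻¹·δb where δb = 1/807·4.0000·d; ‖Δx‖ = 0.1100
dividing the unrounded norms, ‖Δx‖/‖x‖ = 0.3713
tightness: 0.3713 against a bound of 0.3713; the bound is attained (ratio 1)
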